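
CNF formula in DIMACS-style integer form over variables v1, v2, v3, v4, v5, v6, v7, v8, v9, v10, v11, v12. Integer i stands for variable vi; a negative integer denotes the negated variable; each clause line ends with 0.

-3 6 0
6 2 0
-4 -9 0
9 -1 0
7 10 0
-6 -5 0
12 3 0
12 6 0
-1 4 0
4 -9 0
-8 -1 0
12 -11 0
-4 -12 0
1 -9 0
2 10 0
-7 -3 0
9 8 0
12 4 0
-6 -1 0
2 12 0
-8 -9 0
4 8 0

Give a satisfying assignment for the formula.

v1=F, v2=T, v3=F, v4=F, v5=F, v6=T, v7=T, v8=T, v9=F, v10=T, v11=T, v12=T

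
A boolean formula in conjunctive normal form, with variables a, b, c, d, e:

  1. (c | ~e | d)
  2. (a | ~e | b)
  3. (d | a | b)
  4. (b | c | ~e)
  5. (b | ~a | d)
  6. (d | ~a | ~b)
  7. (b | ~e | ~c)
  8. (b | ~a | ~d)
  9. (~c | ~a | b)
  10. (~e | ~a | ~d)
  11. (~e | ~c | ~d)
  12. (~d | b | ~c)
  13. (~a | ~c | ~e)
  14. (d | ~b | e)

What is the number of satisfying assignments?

The models are:
  a=F b=F c=F d=T e=F
  a=F b=T c=F d=T e=F
  a=F b=T c=F d=T e=T
  a=F b=T c=T d=F e=T
  a=F b=T c=T d=T e=F
  a=T b=T c=F d=T e=F
  a=T b=T c=T d=T e=F
Count: 7.

7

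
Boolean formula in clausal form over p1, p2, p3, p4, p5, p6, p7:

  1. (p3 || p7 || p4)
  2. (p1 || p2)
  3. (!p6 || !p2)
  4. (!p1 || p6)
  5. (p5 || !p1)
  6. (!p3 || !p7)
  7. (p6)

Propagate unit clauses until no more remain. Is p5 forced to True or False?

True

(p6) is a unit clause: p6 = True.
From (!p2 || !p6) and p6 = True: p2 = False.
(p1 || p2): since p2 = False, the clause reduces to (p1). p1 = True.
In (p5 || !p1), !p1 is now false; p5 must hold, so p5 = True.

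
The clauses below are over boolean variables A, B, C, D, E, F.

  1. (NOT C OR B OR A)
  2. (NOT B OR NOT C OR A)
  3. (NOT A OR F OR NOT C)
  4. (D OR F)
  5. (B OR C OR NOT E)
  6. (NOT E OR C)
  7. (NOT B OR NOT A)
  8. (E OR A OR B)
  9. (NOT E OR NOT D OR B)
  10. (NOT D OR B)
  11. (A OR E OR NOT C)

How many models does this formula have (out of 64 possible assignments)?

6

The models are:
  A=0 B=1 C=0 D=0 E=0 F=1
  A=0 B=1 C=0 D=1 E=0 F=0
  A=0 B=1 C=0 D=1 E=0 F=1
  A=1 B=0 C=0 D=0 E=0 F=1
  A=1 B=0 C=1 D=0 E=0 F=1
  A=1 B=0 C=1 D=0 E=1 F=1
That's 6 in total.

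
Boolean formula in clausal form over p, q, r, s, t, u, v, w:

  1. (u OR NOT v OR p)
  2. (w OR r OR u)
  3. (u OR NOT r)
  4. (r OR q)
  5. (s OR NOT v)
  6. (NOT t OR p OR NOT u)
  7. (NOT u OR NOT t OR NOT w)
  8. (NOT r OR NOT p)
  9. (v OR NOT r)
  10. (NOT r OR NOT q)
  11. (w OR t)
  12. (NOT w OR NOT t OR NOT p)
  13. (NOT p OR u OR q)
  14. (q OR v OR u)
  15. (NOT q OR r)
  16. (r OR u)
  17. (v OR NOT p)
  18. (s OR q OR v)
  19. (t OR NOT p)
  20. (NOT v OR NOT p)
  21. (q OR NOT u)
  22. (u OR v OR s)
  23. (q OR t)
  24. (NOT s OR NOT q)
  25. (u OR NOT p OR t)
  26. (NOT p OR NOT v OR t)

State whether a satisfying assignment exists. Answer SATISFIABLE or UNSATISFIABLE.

u = True:
  propagation gives q=True, r=False; an empty clause results — contradiction.
u = False:
  propagation gives r=False; an empty clause results — contradiction.
Every branch closes, so no satisfying assignment exists.

UNSATISFIABLE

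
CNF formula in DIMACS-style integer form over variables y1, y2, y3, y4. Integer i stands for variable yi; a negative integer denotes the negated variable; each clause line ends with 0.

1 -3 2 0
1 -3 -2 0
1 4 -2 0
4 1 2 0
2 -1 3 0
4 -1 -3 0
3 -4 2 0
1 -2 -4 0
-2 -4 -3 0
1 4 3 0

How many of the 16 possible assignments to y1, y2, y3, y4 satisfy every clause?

The models are:
  y1=T y2=F y3=T y4=T
  y1=T y2=T y3=F y4=F
  y1=T y2=T y3=F y4=T
That's 3 in total.

3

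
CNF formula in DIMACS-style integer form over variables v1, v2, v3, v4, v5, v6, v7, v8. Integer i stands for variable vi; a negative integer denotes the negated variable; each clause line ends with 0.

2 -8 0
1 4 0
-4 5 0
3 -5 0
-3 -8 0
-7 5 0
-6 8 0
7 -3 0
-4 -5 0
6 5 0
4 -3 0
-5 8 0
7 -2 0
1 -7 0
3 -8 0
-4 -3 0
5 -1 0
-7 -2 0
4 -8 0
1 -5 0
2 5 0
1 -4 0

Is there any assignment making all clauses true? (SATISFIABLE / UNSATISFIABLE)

UNSATISFIABLE

v5 = True:
  propagation gives v3=True, v8=False; an empty clause results — contradiction.
v5 = False:
  propagation gives v4=False, v1=True; an empty clause results — contradiction.
Every branch closes, so no satisfying assignment exists.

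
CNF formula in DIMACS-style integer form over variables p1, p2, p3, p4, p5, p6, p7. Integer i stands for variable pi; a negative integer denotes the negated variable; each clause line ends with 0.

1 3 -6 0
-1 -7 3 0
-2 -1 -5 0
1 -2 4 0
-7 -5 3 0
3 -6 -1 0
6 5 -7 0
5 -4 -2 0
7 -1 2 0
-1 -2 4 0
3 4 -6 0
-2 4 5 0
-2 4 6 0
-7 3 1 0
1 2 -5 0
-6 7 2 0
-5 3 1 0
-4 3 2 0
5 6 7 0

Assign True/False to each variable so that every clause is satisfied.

p1 = F, p2 = T, p3 = T, p4 = T, p5 = T, p6 = F, p7 = T

Check each clause:
  1. (!p6 || p1 || p3) — !p6 is true.
  2. (!p1 || p3 || !p7) — p3 is true.
  3. (!p5 || !p2 || !p1) — !p1 is true.
  4. (!p2 || p1 || p4) — p4 is true.
  5. (!p5 || p3 || !p7) — p3 is true.
  6. (!p1 || p3 || !p6) — !p6 is true.
  7. (!p7 || p6 || p5) — p5 is true.
  8. (!p2 || p5 || !p4) — p5 is true.
  9. (p2 || p7 || !p1) — p2 is true.
  10. (!p2 || p4 || !p1) — p4 is true.
  11. (!p6 || p4 || p3) — !p6 is true.
  12. (!p2 || p4 || p5) — p4 is true.
  13. (p6 || !p2 || p4) — p4 is true.
  14. (p1 || !p7 || p3) — p3 is true.
  15. (p1 || p2 || !p5) — p2 is true.
  16. (p7 || p2 || !p6) — !p6 is true.
  17. (!p5 || p1 || p3) — p3 is true.
  18. (!p4 || p3 || p2) — p2 is true.
  19. (p6 || p7 || p5) — p5 is true.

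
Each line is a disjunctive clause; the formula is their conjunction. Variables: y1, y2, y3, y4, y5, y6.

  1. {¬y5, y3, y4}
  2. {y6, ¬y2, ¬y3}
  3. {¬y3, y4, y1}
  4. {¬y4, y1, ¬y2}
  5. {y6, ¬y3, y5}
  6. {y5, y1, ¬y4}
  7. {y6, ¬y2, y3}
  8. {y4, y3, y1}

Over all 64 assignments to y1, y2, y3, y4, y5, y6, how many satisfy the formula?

23

Case analysis on y3 and y4:
  y3=1, y4=1: 7 of the 16 assignments to (y1,y2,y5,y6) work.
  y3=1, y4=0: 5 of the 16 assignments to (y1,y2,y5,y6) work.
  y3=0, y4=1: 8 of the 16 assignments to (y1,y2,y5,y6) work.
  y3=0, y4=0: remaining (y1,y2,y5,y6) ∈ {(1,0,0,0); (1,0,0,1); (1,1,0,1)} — 3.
Total: 7 + 5 + 8 + 3 = 23.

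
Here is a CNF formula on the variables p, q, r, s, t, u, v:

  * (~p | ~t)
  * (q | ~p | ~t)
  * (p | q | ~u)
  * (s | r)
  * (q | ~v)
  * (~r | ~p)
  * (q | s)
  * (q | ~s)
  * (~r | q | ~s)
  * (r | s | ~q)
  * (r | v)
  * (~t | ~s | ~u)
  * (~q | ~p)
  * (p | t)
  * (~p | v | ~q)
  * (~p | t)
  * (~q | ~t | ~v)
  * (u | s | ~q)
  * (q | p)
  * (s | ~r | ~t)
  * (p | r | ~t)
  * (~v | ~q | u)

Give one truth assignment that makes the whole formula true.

Try p = False.
  then t is forced to True.
  then q is forced to True.
  then v is forced to False.
  then r is forced to True.
  then s is forced to True.
  then u is forced to False.
Every clause has at least one true literal under this assignment.

p=0, q=1, r=1, s=1, t=1, u=0, v=0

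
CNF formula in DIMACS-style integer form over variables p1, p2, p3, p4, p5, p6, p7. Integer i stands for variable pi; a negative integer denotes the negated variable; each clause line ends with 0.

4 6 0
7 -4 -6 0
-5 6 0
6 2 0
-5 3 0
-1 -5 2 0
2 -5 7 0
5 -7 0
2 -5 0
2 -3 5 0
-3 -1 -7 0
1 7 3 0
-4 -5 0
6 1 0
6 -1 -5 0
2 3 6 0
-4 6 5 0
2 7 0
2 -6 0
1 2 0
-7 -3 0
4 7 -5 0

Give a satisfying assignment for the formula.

p2 occurs only positively in the remaining clauses — set p2 = True.
Branch on p1: take p1 = False.
  then p6 is forced to True.
Branch on p3: take p3 = True.
  then p7 is forced to False.
  then p4 is forced to False.
  then p5 is forced to False.
Check each clause:
  1. (p4 | p6) — p6 is true.
  2. (p7 | ~p6 | ~p4) — ~p4 is true.
  3. (p6 | ~p5) — ~p5 is true.
  4. (p6 | p2) — p2 is true.
  5. (p3 | ~p5) — p3 is true.
  6. (~p5 | p2 | ~p1) — p2 is true.
  7. (~p5 | p7 | p2) — p2 is true.
  8. (~p7 | p5) — ~p7 is true.
  9. (p2 | ~p5) — p2 is true.
  10. (p2 | ~p3 | p5) — p2 is true.
  11. (~p3 | ~p7 | ~p1) — ~p7 is true.
  12. (p7 | p3 | p1) — p3 is true.
  13. (~p5 | ~p4) — ~p5 is true.
  14. (p1 | p6) — p6 is true.
  15. (~p5 | p6 | ~p1) — ~p5 is true.
  16. (p2 | p3 | p6) — p2 is true.
  17. (p6 | p5 | ~p4) — ~p4 is true.
  18. (p2 | p7) — p2 is true.
  19. (~p6 | p2) — p2 is true.
  20. (p1 | p2) — p2 is true.
  21. (~p3 | ~p7) — ~p7 is true.
  22. (~p5 | p7 | p4) — ~p5 is true.

p1 = F, p2 = T, p3 = T, p4 = F, p5 = F, p6 = T, p7 = F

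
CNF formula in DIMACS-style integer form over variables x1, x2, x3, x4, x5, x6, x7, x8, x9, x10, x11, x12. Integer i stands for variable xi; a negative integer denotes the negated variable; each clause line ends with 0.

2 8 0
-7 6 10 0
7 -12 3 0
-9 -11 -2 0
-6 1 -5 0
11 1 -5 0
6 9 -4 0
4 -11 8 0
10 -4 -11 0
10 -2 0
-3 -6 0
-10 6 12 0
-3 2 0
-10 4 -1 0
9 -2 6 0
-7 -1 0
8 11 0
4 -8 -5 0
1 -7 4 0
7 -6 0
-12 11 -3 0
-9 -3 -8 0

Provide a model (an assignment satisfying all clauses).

x1 = True, x2 = False, x3 = False, x4 = False, x5 = False, x6 = False, x7 = False, x8 = True, x9 = False, x10 = False, x11 = False, x12 = False

Check each clause:
  1. (x8 | x2) — x8 is true.
  2. (x10 | x6 | ~x7) — ~x7 is true.
  3. (~x12 | x7 | x3) — ~x12 is true.
  4. (~x11 | ~x2 | ~x9) — ~x11 is true.
  5. (~x6 | x1 | ~x5) — x1 is true.
  6. (x1 | x11 | ~x5) — x1 is true.
  7. (~x4 | x9 | x6) — ~x4 is true.
  8. (~x11 | x4 | x8) — x8 is true.
  9. (~x11 | x10 | ~x4) — ~x4 is true.
  10. (x10 | ~x2) — ~x2 is true.
  11. (~x3 | ~x6) — ~x6 is true.
  12. (~x10 | x6 | x12) — ~x10 is true.
  13. (x2 | ~x3) — ~x3 is true.
  14. (~x10 | x4 | ~x1) — ~x10 is true.
  15. (~x2 | x6 | x9) — ~x2 is true.
  16. (~x1 | ~x7) — ~x7 is true.
  17. (x11 | x8) — x8 is true.
  18. (x4 | ~x8 | ~x5) — ~x5 is true.
  19. (x4 | ~x7 | x1) — x1 is true.
  20. (x7 | ~x6) — ~x6 is true.
  21. (~x12 | ~x3 | x11) — ~x12 is true.
  22. (~x3 | ~x9 | ~x8) — ~x3 is true.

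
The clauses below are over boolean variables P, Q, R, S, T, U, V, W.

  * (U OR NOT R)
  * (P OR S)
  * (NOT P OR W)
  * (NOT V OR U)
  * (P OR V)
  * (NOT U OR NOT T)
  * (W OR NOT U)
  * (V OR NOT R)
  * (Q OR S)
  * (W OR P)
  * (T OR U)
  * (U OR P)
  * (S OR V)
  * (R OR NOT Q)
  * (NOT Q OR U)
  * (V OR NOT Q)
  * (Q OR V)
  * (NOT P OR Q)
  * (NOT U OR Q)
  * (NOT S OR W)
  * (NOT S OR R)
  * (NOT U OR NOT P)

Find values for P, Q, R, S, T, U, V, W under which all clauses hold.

P=False, Q=True, R=True, S=True, T=False, U=True, V=True, W=True

Pure literal: W appears only positively; assign W = True.
Branch on P: take P = False.
  then S is forced to True.
  then V is forced to True.
  then U is forced to True.
  then T is forced to False.
  then Q is forced to True.
  then R is forced to True.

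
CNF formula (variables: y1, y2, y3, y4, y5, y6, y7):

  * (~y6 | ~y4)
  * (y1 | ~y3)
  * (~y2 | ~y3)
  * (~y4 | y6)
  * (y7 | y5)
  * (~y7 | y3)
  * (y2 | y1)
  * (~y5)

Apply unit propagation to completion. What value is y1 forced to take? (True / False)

True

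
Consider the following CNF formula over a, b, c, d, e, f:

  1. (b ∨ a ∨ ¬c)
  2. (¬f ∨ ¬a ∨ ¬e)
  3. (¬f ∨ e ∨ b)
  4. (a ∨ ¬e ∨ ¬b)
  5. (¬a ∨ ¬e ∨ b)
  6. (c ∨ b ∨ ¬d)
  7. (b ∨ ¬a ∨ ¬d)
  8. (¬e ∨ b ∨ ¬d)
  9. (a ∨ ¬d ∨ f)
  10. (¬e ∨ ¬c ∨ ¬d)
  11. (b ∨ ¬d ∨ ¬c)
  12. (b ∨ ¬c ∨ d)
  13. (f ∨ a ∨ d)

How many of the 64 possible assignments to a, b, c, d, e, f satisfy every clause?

17

Split on b, then d.
  b=T, d=T: 7 of the 16 assignments to (a,c,e,f) work.
  b=T, d=F: c free; 4 ways for (a,e,f) × 2^1 = 8.
  b=F, d=T: a clause becomes empty — 0.
  b=F, d=F: remaining (a,c,e,f) ∈ {(F,F,T,T); (T,F,F,F)} — 2.
Total: 7 + 8 + 0 + 2 = 17.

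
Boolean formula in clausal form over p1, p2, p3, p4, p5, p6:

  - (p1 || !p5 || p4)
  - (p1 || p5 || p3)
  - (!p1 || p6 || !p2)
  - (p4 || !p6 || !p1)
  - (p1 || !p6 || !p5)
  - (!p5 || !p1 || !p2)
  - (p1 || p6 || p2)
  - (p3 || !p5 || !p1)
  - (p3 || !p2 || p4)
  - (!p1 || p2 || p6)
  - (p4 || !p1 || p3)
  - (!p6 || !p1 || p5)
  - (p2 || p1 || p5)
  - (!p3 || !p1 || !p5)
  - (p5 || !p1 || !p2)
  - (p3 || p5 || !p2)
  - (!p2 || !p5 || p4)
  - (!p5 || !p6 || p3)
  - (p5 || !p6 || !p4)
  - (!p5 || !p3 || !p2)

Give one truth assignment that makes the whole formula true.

p1 = 0  p2 = 1  p3 = 1  p4 = 0  p5 = 0  p6 = 0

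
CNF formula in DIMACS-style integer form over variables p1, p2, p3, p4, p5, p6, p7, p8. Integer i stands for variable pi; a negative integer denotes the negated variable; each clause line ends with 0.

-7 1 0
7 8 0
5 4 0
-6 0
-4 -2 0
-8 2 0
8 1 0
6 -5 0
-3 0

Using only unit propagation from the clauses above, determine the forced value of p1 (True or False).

True

(¬p6) is a unit clause: p6 = False.
In (¬p5 ∨ p6), p6 is now false; ¬p5 must hold, so p5 = False.
In (p5 ∨ p4), p5 is now false; p4 must hold, so p4 = True.
(¬p2 ∨ ¬p4) with p4 = True leaves only ¬p2, so p2 = False.
In (p2 ∨ ¬p8), p2 is now false; ¬p8 must hold, so p8 = False.
From (p7 ∨ p8) and p8 = False: p7 = True.
(p1 ∨ ¬p7): since p7 = True, the clause reduces to (p1). p1 = True.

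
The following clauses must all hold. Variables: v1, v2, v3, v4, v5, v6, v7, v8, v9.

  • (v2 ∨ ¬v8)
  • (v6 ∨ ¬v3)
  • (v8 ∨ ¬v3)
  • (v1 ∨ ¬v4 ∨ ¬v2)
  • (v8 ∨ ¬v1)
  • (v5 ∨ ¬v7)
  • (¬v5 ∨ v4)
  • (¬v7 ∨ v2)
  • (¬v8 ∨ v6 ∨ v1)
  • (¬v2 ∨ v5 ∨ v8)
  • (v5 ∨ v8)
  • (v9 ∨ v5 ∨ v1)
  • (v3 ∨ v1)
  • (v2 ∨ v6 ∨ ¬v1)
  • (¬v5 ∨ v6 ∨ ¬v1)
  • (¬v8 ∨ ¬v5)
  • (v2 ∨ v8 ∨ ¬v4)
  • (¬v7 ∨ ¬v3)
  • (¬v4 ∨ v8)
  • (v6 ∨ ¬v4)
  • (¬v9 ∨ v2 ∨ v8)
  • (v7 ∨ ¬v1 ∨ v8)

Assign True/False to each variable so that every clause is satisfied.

v6 occurs only positively in the remaining clauses — set v6 = True.
Set v1 = True and propagate.
  then v8 is forced to True.
  then v2 is forced to True.
  then v5 is forced to False.
  then v7 is forced to False.
v3, v4, v9 are now unconstrained; take v3 = True, v4 = False, v9 = False.

v1=T, v2=T, v3=T, v4=F, v5=F, v6=T, v7=F, v8=T, v9=F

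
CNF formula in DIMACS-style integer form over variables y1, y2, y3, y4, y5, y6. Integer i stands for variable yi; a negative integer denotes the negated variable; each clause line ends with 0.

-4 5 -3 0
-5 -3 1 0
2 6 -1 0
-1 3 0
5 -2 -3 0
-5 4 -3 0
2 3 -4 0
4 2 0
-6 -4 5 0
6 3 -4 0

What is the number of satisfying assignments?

8

Satisfying assignments:
  y1=0 y2=1 y3=0 y4=0 y5=0 y6=0
  y1=0 y2=1 y3=0 y4=0 y5=0 y6=1
  y1=0 y2=1 y3=0 y4=0 y5=1 y6=0
  y1=0 y2=1 y3=0 y4=0 y5=1 y6=1
  y1=0 y2=1 y3=0 y4=1 y5=1 y6=1
  y1=1 y2=0 y3=1 y4=1 y5=1 y6=1
  y1=1 y2=1 y3=1 y4=1 y5=1 y6=0
  y1=1 y2=1 y3=1 y4=1 y5=1 y6=1
Count: 8.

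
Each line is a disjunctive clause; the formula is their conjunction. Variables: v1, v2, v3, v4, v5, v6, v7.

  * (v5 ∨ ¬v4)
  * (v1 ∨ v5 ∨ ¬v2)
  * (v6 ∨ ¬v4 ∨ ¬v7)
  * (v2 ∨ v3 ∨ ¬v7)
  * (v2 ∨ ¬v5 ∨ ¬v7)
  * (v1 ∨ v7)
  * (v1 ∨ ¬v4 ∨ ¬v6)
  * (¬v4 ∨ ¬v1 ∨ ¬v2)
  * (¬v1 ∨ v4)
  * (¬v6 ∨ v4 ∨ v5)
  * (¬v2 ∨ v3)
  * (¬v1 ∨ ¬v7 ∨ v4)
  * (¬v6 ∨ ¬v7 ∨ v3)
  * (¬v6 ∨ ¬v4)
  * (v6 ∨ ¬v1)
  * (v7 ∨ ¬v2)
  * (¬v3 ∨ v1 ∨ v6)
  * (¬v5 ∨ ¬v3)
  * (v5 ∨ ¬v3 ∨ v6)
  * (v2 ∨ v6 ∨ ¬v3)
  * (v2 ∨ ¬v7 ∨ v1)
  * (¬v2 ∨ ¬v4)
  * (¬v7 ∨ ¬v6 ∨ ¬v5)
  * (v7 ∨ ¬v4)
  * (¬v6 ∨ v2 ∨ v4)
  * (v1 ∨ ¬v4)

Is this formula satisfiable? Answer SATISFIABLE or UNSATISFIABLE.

v4 = True:
  propagation gives v5=True, v6=False, v7=False; an empty clause results — contradiction.
v4 = False:
  propagation gives v1=False, v7=True, v2=True, v5=True; an empty clause results — contradiction.
Every branch closes, so no satisfying assignment exists.

UNSATISFIABLE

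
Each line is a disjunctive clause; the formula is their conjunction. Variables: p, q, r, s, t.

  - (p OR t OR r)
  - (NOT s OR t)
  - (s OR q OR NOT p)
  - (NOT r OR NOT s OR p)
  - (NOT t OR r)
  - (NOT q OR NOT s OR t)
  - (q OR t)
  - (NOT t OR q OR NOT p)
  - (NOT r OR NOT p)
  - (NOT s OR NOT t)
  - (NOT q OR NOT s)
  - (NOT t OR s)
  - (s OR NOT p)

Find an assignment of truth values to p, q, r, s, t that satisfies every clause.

p = F, q = T, r = T, s = F, t = F

Branch on p: take p = False.
Try q = True.
  then s is forced to False.
  then t is forced to False.
  then r is forced to True.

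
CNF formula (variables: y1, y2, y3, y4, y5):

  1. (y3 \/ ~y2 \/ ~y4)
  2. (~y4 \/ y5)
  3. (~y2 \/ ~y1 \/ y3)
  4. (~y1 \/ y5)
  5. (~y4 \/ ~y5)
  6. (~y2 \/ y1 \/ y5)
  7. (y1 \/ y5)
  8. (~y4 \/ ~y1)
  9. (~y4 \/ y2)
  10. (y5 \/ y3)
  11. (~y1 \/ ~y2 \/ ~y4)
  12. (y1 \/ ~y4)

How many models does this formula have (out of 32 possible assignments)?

Satisfying assignments:
  y1=0 y2=0 y3=0 y4=0 y5=1
  y1=0 y2=0 y3=1 y4=0 y5=1
  y1=0 y2=1 y3=0 y4=0 y5=1
  y1=0 y2=1 y3=1 y4=0 y5=1
  y1=1 y2=0 y3=0 y4=0 y5=1
  y1=1 y2=0 y3=1 y4=0 y5=1
  y1=1 y2=1 y3=1 y4=0 y5=1
Count: 7.

7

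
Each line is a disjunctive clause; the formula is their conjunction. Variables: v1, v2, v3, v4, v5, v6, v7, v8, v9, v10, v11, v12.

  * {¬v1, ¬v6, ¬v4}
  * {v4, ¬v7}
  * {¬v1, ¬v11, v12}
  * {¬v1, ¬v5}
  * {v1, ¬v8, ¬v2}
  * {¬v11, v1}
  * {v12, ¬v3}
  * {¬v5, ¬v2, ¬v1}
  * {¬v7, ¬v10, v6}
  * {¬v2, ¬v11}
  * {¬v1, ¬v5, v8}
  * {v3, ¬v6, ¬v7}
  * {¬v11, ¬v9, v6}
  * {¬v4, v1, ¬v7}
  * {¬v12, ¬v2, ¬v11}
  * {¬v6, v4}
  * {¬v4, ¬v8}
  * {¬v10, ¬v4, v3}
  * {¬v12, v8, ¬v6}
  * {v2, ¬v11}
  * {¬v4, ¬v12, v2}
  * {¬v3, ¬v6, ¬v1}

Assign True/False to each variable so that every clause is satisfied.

Pure literal: v5 appears only negated; assign v5 = False.
Pure literal: v7 appears only negated; assign v7 = False.
Branch on v1: take v1 = True.
Try v2 = True.
  then v11 is forced to False.
For the remaining variables, v3 = False, v4 = False, v6 = False, v8 = False, v9 = False, v10 = True, v12 = True works.
Every clause has at least one true literal under this assignment.

v1 = T  v2 = T  v3 = F  v4 = F  v5 = F  v6 = F  v7 = F  v8 = F  v9 = F  v10 = T  v11 = F  v12 = T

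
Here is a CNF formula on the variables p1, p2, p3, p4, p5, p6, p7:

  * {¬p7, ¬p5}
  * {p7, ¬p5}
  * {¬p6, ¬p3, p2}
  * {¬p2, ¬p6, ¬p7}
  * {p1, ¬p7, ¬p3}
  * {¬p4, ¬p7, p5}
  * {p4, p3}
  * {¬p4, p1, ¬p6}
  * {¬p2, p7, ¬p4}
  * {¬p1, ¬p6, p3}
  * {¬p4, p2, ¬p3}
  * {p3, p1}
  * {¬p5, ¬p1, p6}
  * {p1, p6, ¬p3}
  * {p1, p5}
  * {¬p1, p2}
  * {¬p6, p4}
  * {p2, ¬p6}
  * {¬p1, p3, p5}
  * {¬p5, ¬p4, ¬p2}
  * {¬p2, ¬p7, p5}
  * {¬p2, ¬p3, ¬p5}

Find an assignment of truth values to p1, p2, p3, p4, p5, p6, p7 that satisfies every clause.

p1=True, p2=True, p3=True, p4=False, p5=False, p6=False, p7=False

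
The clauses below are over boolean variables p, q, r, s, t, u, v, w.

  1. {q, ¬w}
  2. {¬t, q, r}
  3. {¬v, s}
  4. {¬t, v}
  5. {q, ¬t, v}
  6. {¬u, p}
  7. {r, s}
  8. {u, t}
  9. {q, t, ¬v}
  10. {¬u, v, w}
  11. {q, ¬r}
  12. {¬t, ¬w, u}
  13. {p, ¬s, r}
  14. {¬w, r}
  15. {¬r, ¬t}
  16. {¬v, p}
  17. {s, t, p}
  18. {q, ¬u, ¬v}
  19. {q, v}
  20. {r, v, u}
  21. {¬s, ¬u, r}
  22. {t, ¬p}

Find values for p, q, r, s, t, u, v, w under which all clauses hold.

p=True  q=True  r=False  s=True  t=True  u=False  v=True  w=False

Check each clause:
  1. {q, ¬w} — ¬w is true.
  2. {r, ¬t, q} — q is true.
  3. {¬v, s} — s is true.
  4. {v, ¬t} — v is true.
  5. {¬t, q, v} — q is true.
  6. {¬u, p} — p is true.
  7. {r, s} — s is true.
  8. {u, t} — t is true.
  9. {q, t, ¬v} — q is true.
  10. {v, w, ¬u} — ¬u is true.
  11. {q, ¬r} — q is true.
  12. {¬t, ¬w, u} — ¬w is true.
  13. {p, r, ¬s} — p is true.
  14. {r, ¬w} — ¬w is true.
  15. {¬t, ¬r} — ¬r is true.
  16. {¬v, p} — p is true.
  17. {s, t, p} — p is true.
  18. {¬v, q, ¬u} — q is true.
  19. {q, v} — q is true.
  20. {v, r, u} — v is true.
  21. {¬s, ¬u, r} — ¬u is true.
  22. {t, ¬p} — t is true.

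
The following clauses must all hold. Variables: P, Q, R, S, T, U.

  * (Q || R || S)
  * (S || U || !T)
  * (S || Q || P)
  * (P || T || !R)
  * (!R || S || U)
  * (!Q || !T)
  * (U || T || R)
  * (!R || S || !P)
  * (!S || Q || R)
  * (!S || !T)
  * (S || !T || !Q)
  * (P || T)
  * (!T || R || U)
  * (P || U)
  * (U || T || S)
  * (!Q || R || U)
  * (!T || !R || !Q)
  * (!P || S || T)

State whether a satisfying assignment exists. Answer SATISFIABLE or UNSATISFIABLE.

SATISFIABLE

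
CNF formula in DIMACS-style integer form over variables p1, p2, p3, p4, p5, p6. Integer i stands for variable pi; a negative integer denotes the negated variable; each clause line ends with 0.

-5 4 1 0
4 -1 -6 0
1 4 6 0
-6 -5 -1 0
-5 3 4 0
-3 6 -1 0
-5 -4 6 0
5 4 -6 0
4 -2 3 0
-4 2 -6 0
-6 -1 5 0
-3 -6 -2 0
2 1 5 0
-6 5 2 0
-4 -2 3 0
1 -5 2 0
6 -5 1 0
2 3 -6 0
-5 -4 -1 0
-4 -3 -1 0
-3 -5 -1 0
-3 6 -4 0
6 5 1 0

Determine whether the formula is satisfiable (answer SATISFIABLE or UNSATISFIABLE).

SATISFIABLE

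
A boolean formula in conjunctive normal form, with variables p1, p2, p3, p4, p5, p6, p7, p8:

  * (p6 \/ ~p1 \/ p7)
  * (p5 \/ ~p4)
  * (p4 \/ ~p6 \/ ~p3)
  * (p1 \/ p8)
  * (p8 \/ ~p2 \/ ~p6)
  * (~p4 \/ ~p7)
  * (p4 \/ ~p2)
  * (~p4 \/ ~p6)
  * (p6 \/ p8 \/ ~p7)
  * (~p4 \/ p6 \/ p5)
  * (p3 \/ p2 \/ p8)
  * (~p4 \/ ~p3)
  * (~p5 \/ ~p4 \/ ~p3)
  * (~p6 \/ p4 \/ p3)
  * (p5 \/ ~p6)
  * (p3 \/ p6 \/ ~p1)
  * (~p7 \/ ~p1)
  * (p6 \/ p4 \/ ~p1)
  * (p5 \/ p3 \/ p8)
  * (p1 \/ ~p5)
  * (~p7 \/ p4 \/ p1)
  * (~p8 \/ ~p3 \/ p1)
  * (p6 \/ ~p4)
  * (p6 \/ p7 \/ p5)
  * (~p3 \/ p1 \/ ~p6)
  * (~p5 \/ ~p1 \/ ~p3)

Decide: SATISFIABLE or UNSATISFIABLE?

UNSATISFIABLE

p6 = True:
  propagation gives p4=False, p3=False; an empty clause results — contradiction.
p6 = False:
  propagation gives p4=False, p2=False, p1=False, p8=True; an empty clause results — contradiction.
Every branch closes, so no satisfying assignment exists.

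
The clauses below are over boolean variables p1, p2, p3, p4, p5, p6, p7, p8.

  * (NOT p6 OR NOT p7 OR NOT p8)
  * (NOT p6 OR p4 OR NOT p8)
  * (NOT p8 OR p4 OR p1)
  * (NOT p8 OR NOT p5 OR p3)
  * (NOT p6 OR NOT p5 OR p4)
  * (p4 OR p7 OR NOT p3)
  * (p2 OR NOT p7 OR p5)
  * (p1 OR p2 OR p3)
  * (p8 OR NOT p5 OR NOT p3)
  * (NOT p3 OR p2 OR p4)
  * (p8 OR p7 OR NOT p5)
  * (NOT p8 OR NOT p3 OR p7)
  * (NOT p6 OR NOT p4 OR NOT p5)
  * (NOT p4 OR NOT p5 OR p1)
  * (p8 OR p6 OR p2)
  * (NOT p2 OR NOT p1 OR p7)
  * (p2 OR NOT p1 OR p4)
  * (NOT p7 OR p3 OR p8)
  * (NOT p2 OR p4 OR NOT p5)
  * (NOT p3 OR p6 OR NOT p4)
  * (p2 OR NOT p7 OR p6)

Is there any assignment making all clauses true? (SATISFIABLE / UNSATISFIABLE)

SATISFIABLE

Branch on p1: take p1 = True.
Branch on p2: take p2 = True.
  then p7 is forced to True.
Branch on p3: take p3 = True.
For the remaining variables, p4 = False, p5 = False, p6 = False, p8 = True works.
So p1=True, p2=True, p3=True, p4=False, p5=False, p6=False, p7=True, p8=True is a satisfying assignment.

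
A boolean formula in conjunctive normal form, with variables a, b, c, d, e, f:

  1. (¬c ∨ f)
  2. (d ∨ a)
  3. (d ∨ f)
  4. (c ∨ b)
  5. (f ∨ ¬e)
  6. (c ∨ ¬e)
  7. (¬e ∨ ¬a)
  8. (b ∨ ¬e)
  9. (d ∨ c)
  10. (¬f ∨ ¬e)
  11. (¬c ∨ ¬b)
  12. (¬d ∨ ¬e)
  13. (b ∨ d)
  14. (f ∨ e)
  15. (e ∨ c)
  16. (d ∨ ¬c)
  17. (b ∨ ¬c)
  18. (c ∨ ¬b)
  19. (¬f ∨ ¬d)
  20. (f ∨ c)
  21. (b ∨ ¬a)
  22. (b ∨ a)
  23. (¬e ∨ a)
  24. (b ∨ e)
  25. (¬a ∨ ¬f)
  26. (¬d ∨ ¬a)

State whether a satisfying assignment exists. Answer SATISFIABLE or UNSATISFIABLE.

UNSATISFIABLE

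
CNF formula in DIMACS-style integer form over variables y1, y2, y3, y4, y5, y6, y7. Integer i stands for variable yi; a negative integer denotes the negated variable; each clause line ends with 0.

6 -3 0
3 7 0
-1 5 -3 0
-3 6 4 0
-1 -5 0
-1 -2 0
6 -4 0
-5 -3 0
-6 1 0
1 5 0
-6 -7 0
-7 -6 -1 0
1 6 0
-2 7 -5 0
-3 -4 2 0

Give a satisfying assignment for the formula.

y1=True, y2=False, y3=False, y4=False, y5=False, y6=False, y7=True

Check each clause:
  1. (y6 | ~y3) — ~y3 is true.
  2. (y7 | y3) — y7 is true.
  3. (y5 | ~y1 | ~y3) — ~y3 is true.
  4. (y4 | ~y3 | y6) — ~y3 is true.
  5. (~y5 | ~y1) — ~y5 is true.
  6. (~y1 | ~y2) — ~y2 is true.
  7. (y6 | ~y4) — ~y4 is true.
  8. (~y5 | ~y3) — ~y5 is true.
  9. (~y6 | y1) — y1 is true.
  10. (y5 | y1) — y1 is true.
  11. (~y7 | ~y6) — ~y6 is true.
  12. (~y1 | ~y7 | ~y6) — ~y6 is true.
  13. (y1 | y6) — y1 is true.
  14. (~y5 | ~y2 | y7) — ~y5 is true.
  15. (y2 | ~y4 | ~y3) — ~y4 is true.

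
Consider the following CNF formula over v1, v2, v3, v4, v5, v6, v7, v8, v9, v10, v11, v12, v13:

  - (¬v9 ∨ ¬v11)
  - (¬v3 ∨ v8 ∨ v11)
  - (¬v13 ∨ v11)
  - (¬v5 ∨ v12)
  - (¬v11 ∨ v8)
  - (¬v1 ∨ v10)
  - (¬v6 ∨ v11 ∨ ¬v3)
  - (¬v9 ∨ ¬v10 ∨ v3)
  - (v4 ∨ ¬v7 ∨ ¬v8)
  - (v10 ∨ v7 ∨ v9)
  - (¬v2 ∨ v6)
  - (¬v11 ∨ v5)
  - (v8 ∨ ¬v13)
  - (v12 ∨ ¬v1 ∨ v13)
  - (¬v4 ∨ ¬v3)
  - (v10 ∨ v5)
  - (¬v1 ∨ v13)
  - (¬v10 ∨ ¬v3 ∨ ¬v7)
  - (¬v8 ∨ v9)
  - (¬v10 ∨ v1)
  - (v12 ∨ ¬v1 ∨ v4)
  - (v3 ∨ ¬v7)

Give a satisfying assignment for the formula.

v2 occurs only negated in the remaining clauses — set v2 = False.
v12 occurs only positively in the remaining clauses — set v12 = True.
Branch on v1: take v1 = False.
  then v10 is forced to False.
  then v5 is forced to True.
Branch on v3: take v3 = False.
  then v7 is forced to False.
  then v9 is forced to True.
  then v11 is forced to False.
  then v13 is forced to False.
v4, v6, v8 are now unconstrained; take v4 = False, v6 = True, v8 = True.

v1 = F, v2 = F, v3 = F, v4 = F, v5 = T, v6 = T, v7 = F, v8 = T, v9 = T, v10 = F, v11 = F, v12 = T, v13 = F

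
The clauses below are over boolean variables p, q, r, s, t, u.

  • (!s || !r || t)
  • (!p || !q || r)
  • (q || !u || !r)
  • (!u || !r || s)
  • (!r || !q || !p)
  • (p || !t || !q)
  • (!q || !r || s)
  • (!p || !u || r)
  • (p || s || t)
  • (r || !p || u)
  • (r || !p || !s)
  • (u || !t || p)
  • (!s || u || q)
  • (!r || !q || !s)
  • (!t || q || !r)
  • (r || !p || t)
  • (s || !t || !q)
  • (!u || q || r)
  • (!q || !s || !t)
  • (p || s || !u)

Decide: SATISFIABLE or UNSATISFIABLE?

SATISFIABLE

Try p = True.
Try q = False.
For the remaining variables, r = True, s = False, t = False, u = False works.
So p=T  q=F  r=T  s=F  t=F  u=F is a satisfying assignment.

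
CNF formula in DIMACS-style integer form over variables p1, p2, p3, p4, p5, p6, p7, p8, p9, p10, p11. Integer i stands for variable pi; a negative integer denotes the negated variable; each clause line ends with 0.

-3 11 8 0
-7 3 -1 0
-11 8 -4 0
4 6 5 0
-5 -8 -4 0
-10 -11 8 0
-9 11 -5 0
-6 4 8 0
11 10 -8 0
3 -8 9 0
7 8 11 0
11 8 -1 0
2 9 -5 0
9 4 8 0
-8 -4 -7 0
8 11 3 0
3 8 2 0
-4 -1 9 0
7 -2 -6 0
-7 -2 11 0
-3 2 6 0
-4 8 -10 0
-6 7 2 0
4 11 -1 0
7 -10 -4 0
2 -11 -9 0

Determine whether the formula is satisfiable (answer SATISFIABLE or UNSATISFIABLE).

SATISFIABLE

Pure literal: p1 appears only negated; assign p1 = False.
Try p2 = True.
Branch on p3: take p3 = False.
The remaining clauses are satisfied by p4 = False, p5 = False, p6 = True, p7 = True, p8 = True, p9 = True, p10 = False, p11 = True.
Every clause has at least one true literal under this assignment.
So p1=False, p2=True, p3=False, p4=False, p5=False, p6=True, p7=True, p8=True, p9=True, p10=False, p11=True is a satisfying assignment.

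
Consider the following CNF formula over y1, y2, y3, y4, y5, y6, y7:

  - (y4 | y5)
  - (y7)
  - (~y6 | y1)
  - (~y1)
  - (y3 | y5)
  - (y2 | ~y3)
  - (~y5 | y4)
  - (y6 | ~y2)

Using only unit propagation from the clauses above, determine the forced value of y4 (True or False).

True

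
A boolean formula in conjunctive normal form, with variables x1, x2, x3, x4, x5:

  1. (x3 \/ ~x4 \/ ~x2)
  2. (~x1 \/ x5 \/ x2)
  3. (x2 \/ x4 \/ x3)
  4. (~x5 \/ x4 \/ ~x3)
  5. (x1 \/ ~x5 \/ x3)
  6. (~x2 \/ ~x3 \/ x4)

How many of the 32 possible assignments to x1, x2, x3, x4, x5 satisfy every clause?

13

Split on x3, then x2.
  x3=T, x2=T: remaining (x1,x4,x5) ∈ {(F,T,F); (F,T,T); (T,T,F); (T,T,T)} — 4.
  x3=T, x2=F: remaining (x1,x4,x5) ∈ {(F,F,F); (F,T,F); (F,T,T); (T,T,T)} — 4.
  x3=F, x2=T: remaining (x1,x4,x5) ∈ {(F,F,F); (T,F,F); (T,F,T)} — 3.
  x3=F, x2=F: remaining (x1,x4,x5) ∈ {(F,T,F); (T,T,T)} — 2.
Total: 4 + 4 + 3 + 2 = 13.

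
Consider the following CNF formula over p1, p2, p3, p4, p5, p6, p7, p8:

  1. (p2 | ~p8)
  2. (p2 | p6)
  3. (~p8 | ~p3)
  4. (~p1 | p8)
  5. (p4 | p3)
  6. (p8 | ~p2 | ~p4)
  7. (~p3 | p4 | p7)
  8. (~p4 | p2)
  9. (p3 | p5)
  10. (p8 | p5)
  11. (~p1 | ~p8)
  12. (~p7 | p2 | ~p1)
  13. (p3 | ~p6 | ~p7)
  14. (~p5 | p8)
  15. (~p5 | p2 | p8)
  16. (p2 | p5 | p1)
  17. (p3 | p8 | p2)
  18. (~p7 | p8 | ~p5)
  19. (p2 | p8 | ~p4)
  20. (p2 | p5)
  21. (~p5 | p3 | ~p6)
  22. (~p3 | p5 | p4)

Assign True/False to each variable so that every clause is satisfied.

p1=F, p2=T, p3=F, p4=T, p5=T, p6=F, p7=T, p8=T

Try p1 = False.
Set p2 = True and propagate.
Set p3 = False and propagate.
  then p4 is forced to True.
  then p8 is forced to True.
  then p5 is forced to True.
  then p6 is forced to False.
p7 is now unconstrained; take p7 = True.
Every clause has at least one true literal under this assignment.
Check each clause:
  1. (~p8 | p2) — p2 is true.
  2. (p2 | p6) — p2 is true.
  3. (~p8 | ~p3) — ~p3 is true.
  4. (~p1 | p8) — p8 is true.
  5. (p4 | p3) — p4 is true.
  6. (~p4 | ~p2 | p8) — p8 is true.
  7. (p7 | ~p3 | p4) — p4 is true.
  8. (~p4 | p2) — p2 is true.
  9. (p5 | p3) — p5 is true.
  10. (p8 | p5) — p8 is true.
  11. (~p8 | ~p1) — ~p1 is true.
  12. (p2 | ~p7 | ~p1) — p2 is true.
  13. (p3 | ~p6 | ~p7) — ~p6 is true.
  14. (p8 | ~p5) — p8 is true.
  15. (p2 | ~p5 | p8) — p8 is true.
  16. (p5 | p2 | p1) — p2 is true.
  17. (p2 | p8 | p3) — p8 is true.
  18. (p8 | ~p5 | ~p7) — p8 is true.
  19. (p2 | p8 | ~p4) — p8 is true.
  20. (p5 | p2) — p2 is true.
  21. (p3 | ~p5 | ~p6) — ~p6 is true.
  22. (p4 | p5 | ~p3) — ~p3 is true.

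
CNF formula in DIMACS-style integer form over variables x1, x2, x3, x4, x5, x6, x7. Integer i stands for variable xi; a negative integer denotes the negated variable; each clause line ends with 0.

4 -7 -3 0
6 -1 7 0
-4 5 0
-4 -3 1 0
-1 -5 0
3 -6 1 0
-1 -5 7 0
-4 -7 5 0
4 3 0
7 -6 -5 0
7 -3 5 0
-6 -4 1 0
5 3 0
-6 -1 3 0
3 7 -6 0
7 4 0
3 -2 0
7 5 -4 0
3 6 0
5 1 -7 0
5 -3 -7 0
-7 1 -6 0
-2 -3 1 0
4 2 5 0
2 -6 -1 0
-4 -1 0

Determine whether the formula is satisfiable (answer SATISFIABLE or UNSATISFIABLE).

UNSATISFIABLE

x1 = True:
  propagation gives x5=False, x4=False, x3=True, x7=False; an empty clause results — contradiction.
x1 = False:
  x3 = True:
    propagation gives x4=False, x7=False; an empty clause results — contradiction.
  x3 = False:
    propagation gives x6=False; an empty clause results — contradiction.
Every branch closes, so no satisfying assignment exists.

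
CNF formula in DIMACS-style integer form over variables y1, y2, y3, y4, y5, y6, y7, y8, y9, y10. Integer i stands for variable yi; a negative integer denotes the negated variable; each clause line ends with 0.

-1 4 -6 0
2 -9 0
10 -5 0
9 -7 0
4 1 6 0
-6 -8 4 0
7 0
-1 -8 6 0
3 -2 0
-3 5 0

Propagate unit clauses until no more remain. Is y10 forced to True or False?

True

(y7) is a unit clause: y7 = True.
In (!y7 || y9), !y7 is now false; y9 must hold, so y9 = True.
From (y2 || !y9) and y9 = True: y2 = True.
(!y2 || y3) with y2 = True leaves only y3, so y3 = True.
From (!y3 || y5) and y3 = True: y5 = True.
In (y10 || !y5), !y5 is now false; y10 must hold, so y10 = True.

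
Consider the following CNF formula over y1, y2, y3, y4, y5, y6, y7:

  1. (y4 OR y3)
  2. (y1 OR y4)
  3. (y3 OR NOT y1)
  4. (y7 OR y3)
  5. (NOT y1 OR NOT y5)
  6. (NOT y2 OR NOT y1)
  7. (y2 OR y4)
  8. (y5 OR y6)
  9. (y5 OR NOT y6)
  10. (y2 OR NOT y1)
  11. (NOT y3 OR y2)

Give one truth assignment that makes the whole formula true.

y4 occurs only positively in the remaining clauses — set y4 = True.
y7 occurs only positively in the remaining clauses — set y7 = True.
Try y1 = False.
Branch on y2: take y2 = True.
Try y5 = True.
y3, y6 are now unconstrained; take y3 = True, y6 = False.
Check each clause:
  1. (y3 OR y4) — y3 is true.
  2. (y4 OR y1) — y4 is true.
  3. (y3 OR NOT y1) — y3 is true.
  4. (y7 OR y3) — y3 is true.
  5. (NOT y5 OR NOT y1) — NOT y1 is true.
  6. (NOT y2 OR NOT y1) — NOT y1 is true.
  7. (y2 OR y4) — y2 is true.
  8. (y5 OR y6) — y5 is true.
  9. (y5 OR NOT y6) — NOT y6 is true.
  10. (y2 OR NOT y1) — y2 is true.
  11. (y2 OR NOT y3) — y2 is true.

y1 = False  y2 = True  y3 = True  y4 = True  y5 = True  y6 = False  y7 = True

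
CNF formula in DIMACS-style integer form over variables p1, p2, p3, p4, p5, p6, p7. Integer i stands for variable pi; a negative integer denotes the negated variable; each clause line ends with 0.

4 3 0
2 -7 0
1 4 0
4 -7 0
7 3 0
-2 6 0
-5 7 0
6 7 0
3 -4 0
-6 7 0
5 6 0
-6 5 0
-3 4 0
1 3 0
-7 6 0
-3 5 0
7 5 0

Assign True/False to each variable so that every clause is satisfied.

Try p1 = False.
  then p4 is forced to True.
  then p3 is forced to True.
  then p5 is forced to True.
  then p7 is forced to True.
  then p2 is forced to True.
  then p6 is forced to True.
Every clause has at least one true literal under this assignment.

p1 = False  p2 = True  p3 = True  p4 = True  p5 = True  p6 = True  p7 = True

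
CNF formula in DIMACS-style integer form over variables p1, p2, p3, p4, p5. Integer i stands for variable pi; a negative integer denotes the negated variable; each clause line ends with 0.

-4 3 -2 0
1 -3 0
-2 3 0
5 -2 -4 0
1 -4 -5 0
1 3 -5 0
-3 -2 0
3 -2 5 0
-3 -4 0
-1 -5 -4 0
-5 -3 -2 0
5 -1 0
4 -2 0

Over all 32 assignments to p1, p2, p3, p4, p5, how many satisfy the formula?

Satisfying assignments:
  p1=F p2=F p3=F p4=F p5=F
  p1=F p2=F p3=F p4=T p5=F
  p1=T p2=F p3=F p4=F p5=T
  p1=T p2=F p3=T p4=F p5=T
Count: 4.

4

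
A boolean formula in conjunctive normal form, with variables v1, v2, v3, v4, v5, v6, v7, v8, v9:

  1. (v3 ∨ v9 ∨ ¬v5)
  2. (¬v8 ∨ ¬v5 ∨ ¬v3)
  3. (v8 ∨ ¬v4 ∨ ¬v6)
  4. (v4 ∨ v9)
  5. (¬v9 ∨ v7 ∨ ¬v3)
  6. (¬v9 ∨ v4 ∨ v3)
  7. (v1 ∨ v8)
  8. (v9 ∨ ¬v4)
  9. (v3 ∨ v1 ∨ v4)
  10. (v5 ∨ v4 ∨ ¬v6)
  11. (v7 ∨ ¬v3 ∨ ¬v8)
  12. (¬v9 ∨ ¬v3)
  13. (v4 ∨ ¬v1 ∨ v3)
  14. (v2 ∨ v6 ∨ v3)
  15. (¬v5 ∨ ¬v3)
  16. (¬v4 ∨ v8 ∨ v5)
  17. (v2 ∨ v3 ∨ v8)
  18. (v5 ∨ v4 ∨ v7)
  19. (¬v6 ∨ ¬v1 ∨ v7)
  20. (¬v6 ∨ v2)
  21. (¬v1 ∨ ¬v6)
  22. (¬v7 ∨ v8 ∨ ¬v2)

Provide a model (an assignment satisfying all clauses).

Try v1 = False.
  then v8 is forced to True.
Try v2 = True.
For the remaining variables, v3 = False, v4 = True, v5 = True, v6 = True, v7 = True, v9 = True works.

v1=False, v2=True, v3=False, v4=True, v5=True, v6=True, v7=True, v8=True, v9=True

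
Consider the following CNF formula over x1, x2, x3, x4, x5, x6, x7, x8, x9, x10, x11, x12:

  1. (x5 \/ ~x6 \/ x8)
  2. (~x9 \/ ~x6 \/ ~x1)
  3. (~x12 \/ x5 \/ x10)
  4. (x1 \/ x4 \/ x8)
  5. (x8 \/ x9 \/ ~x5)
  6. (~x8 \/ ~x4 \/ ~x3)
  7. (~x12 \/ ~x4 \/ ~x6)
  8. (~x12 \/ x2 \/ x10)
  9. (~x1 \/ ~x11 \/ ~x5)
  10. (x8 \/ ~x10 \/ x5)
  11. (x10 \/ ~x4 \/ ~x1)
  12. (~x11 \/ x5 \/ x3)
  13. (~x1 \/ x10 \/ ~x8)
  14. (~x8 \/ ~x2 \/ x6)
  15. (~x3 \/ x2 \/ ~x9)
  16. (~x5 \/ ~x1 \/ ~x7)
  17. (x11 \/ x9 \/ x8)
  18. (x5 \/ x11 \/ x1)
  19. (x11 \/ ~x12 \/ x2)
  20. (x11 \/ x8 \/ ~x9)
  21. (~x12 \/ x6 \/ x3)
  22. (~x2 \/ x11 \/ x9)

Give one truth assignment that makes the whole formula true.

x1=False, x2=True, x3=False, x4=True, x5=True, x6=True, x7=False, x8=True, x9=False, x10=True, x11=True, x12=False

Pure literal: x7 appears only negated; assign x7 = False.
Pure literal: x12 appears only negated; assign x12 = False.
Set x1 = False and propagate.
Set x2 = True and propagate.
Set x3 = False and propagate.
The remaining clauses are satisfied by x4 = True, x5 = True, x6 = True, x8 = True, x9 = False, x10 = True, x11 = True.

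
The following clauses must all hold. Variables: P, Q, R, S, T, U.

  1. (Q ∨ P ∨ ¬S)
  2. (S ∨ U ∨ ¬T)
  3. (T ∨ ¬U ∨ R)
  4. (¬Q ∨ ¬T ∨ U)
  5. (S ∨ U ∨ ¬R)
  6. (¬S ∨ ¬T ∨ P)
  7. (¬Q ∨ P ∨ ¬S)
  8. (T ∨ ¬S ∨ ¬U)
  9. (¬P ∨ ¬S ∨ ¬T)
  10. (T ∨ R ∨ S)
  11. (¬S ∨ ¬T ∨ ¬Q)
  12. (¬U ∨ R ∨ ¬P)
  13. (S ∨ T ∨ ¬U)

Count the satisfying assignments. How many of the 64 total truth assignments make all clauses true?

10

Split on S, then T.
  S=T, T=T: a clause becomes empty — 0.
  S=T, T=F: remaining (P,Q,R,U) ∈ {(T,F,F,F); (T,F,T,F); (T,T,F,F); (T,T,T,F)} — 4.
  S=F, T=T: Q free; 3 ways for (P,R,U) × 2^1 = 6.
  S=F, T=F: a clause becomes empty — 0.
Total: 0 + 4 + 6 + 0 = 10.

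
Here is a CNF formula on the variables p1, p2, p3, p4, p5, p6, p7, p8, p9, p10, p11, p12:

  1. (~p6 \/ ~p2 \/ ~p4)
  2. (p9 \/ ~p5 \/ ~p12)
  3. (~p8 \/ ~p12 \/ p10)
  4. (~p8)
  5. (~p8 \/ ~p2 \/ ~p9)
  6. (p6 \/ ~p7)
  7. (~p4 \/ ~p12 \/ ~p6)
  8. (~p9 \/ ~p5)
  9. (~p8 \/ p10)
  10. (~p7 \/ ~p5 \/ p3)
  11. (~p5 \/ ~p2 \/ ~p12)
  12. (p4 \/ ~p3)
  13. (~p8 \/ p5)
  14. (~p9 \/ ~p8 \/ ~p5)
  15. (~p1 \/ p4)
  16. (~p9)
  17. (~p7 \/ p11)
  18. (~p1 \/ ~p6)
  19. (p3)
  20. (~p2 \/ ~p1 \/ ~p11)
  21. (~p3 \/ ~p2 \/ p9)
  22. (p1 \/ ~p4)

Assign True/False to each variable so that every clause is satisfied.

p1=T  p2=F  p3=T  p4=T  p5=F  p6=F  p7=F  p8=F  p9=F  p10=F  p11=F  p12=F

Check each clause:
  1. (~p6 \/ ~p2 \/ ~p4) — ~p6 is true.
  2. (~p5 \/ ~p12 \/ p9) — ~p5 is true.
  3. (~p8 \/ p10 \/ ~p12) — ~p8 is true.
  4. (~p8) — ~p8 is true.
  5. (~p8 \/ ~p2 \/ ~p9) — ~p8 is true.
  6. (p6 \/ ~p7) — ~p7 is true.
  7. (~p12 \/ ~p6 \/ ~p4) — ~p6 is true.
  8. (~p5 \/ ~p9) — ~p5 is true.
  9. (p10 \/ ~p8) — ~p8 is true.
  10. (p3 \/ ~p5 \/ ~p7) — ~p7 is true.
  11. (~p12 \/ ~p5 \/ ~p2) — ~p5 is true.
  12. (~p3 \/ p4) — p4 is true.
  13. (p5 \/ ~p8) — ~p8 is true.
  14. (~p5 \/ ~p9 \/ ~p8) — ~p8 is true.
  15. (~p1 \/ p4) — p4 is true.
  16. (~p9) — ~p9 is true.
  17. (p11 \/ ~p7) — ~p7 is true.
  18. (~p6 \/ ~p1) — ~p6 is true.
  19. (p3) — p3 is true.
  20. (~p2 \/ ~p11 \/ ~p1) — ~p11 is true.
  21. (~p3 \/ ~p2 \/ p9) — ~p2 is true.
  22. (~p4 \/ p1) — p1 is true.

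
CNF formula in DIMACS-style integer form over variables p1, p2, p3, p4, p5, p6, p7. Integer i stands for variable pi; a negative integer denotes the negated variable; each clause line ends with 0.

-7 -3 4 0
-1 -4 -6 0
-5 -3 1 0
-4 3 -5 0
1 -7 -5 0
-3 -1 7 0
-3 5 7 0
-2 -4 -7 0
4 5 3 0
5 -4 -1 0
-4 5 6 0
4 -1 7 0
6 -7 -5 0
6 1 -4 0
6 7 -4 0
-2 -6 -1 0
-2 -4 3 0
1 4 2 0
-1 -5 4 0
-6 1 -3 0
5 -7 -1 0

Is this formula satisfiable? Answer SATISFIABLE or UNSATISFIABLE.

SATISFIABLE

Try p1 = False.
For the remaining variables, p2 = True, p3 = False, p4 = False, p5 = True, p6 = False, p7 = False works.
So p1=F, p2=T, p3=F, p4=F, p5=T, p6=F, p7=F is a satisfying assignment.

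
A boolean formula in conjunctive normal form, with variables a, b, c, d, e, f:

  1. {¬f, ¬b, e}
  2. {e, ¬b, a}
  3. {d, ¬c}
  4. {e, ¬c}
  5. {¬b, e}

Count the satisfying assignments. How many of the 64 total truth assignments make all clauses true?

Split on e, then b.
  e=1, b=1: a, f free; 3 ways for (c,d) × 2^2 = 12.
  e=1, b=0: a, f free; 3 ways for (c,d) × 2^2 = 12.
  e=0, b=1: a clause becomes empty — 0.
  e=0, b=0: forces c=0; a, d, f free → 2^3 = 8.
Total: 12 + 12 + 0 + 8 = 32.

32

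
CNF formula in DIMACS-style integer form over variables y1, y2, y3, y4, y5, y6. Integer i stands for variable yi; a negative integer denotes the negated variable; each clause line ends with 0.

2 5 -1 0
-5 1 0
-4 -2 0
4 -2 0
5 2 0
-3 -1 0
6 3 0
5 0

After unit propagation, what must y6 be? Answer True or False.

True

(y5) stands alone — y5 = True.
From (y1 || !y5) and y5 = True: y1 = True.
(!y1 || !y3): since y1 = True, the clause reduces to (!y3). y3 = False.
In (y6 || y3), y3 is now false; y6 must hold, so y6 = True.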